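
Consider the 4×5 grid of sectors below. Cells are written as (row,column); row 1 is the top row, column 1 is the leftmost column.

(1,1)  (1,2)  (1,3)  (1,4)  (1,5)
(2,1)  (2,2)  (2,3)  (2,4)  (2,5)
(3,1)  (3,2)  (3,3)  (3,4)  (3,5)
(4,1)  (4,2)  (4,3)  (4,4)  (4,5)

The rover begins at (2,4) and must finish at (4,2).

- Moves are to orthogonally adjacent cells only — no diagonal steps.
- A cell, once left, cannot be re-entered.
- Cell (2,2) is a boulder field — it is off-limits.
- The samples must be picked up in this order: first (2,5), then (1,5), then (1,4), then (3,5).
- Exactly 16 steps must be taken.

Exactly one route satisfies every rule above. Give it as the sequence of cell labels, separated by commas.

(2,4), (2,5), (1,5), (1,4), (1,3), (1,2), (1,1), (2,1), (3,1), (3,2), (3,3), (3,4), (3,5), (4,5), (4,4), (4,3), (4,2)

The waypoints must appear in the order (2,5), (1,5), (1,4), (3,5), with no cell reused.
Route from (2,4): right 1 to (2,5), up 1 to (1,5), left 4 to (1,1), down 2 to (3,1), right 4 to (3,5), down 1 to (4,5), left 3 to (4,2) — 16 moves in all.
Check: order respected ((2,5) at step 1, (1,5) at step 2, (1,4) at step 3, (3,5) at step 12); 16 moves as required.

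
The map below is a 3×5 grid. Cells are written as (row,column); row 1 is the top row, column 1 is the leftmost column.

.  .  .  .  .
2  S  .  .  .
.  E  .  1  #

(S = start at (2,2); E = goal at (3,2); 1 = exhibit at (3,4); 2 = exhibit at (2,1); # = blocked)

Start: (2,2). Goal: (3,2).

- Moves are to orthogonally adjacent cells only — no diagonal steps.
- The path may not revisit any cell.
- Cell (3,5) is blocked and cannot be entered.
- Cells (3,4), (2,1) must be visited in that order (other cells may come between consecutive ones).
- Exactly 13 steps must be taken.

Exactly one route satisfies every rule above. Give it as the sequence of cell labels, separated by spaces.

(2,2) (2,3) (3,3) (3,4) (2,4) (2,5) (1,5) (1,4) (1,3) (1,2) (1,1) (2,1) (3,1) (3,2)

The waypoints must appear in the order (3,4), (2,1), with no cell reused.
Route from (2,2): right 1 to (2,3), down 1 to (3,3), right 1 to (3,4), up 1 to (2,4), right 1 to (2,5), up 1 to (1,5), left 4 to (1,1), down 2 to (3,1), right 1 to (3,2) — 13 moves in all.
Check: order respected (1 at step 3, 2 at step 11); 13 moves as required.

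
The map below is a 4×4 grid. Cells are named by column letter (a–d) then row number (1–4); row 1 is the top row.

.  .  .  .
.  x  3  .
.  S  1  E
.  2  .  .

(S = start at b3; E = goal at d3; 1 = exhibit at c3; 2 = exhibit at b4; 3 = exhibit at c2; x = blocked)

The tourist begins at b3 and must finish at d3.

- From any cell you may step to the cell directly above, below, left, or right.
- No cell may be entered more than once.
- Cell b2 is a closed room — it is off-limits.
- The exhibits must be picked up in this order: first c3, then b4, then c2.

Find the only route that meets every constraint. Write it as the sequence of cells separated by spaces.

b3 c3 c4 b4 a4 a3 a2 a1 b1 c1 c2 d2 d3

The waypoints must appear in the order c3, b4, c2, with no cell reused.
Route from b3: right to c3, down to c4, 2× left (reaching a4), 3× up (reaching a1), 2× right (reaching c1), down to c2, right to d2, down to d3 — 12 moves in all.
Check: order respected (1 at step 1, 2 at step 3, 3 at step 10).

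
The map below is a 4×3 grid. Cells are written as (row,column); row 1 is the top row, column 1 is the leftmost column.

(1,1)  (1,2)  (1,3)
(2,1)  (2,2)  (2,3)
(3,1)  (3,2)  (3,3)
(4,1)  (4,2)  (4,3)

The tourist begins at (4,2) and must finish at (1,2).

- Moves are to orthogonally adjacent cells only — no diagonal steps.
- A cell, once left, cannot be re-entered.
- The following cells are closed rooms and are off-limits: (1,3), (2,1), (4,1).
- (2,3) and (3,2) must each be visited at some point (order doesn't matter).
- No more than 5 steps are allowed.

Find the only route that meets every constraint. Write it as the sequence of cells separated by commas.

(4,2), (3,2), (3,3), (2,3), (2,2), (1,2)

Any route must reach (2,3) and (3,2) and still end at (1,2) within 5 moves, so the order of the required stops is forced.
Route from (4,2): up 1 to (3,2), right 1 to (3,3), up 1 to (2,3), left 1 to (2,2), up 1 to (1,2) — 5 moves in all.
Check: all required cells visited; 5 ≤ 5 moves.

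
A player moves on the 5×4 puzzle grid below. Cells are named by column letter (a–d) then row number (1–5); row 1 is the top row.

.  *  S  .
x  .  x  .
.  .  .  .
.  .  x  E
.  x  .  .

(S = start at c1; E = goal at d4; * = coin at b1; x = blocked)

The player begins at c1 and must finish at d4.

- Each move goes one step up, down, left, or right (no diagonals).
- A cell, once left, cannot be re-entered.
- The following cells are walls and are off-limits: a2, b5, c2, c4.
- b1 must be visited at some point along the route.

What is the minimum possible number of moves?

Any route passes through b1 somewhere between c1 and d4. Summing Manhattan distances along the two legs (c1 → b1 → d4) gives a lower bound of 1 + 5 = 6 moves.
A route of 6 moves achieves this: c1 → b1 → b2 → b3 → c3 → d3 → d4.
Since 6 matches the lower bound, it is optimal.

6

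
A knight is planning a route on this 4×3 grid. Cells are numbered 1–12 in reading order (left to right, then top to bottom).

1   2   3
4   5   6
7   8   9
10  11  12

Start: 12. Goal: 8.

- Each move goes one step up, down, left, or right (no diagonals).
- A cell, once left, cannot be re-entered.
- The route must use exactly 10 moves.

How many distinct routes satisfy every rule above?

7

Need simple routes of exactly 10 moves from 12 to 8 (Manhattan distance 2, so 4 moves are spent on a detour and 4 undoing it).
Enumerating: 12 9 6 3 2 5 4 7 10 11 8 | 12 9 6 3 2 1 4 7 10 11 8 | 12 9 6 5 2 1 4 7 10 11 8 | 12 11 10 7 4 1 2 5 6 9 8 | 12 11 10 7 4 1 2 3 6 9 8 | 12 11 10 7 4 1 2 3 6 5 8 | 12 11 10 7 4 5 2 3 6 9 8.
That gives 7 routes.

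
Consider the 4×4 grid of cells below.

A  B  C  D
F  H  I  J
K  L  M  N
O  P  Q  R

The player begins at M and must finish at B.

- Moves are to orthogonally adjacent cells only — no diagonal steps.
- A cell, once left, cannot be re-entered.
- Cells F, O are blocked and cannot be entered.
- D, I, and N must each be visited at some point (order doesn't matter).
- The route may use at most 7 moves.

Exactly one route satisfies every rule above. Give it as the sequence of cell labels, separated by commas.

M, N, J, D, C, I, H, B

Any route must reach D, I, and N and still end at B within 7 moves, so the order of the required stops is forced.
Route from M: right to N, 2× up (reaching D), left to C, down to I, left to H, up to B — 7 moves in all.
Check: all required cells visited; 7 ≤ 7 moves.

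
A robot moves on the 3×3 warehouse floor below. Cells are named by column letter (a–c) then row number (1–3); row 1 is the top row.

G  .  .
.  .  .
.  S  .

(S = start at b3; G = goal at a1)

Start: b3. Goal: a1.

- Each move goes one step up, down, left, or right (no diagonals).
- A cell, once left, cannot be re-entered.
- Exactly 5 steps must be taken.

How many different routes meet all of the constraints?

5

Need simple routes of exactly 5 moves from b3 to a1 (Manhattan distance 3, so 1 moves are spent on a detour and 1 undoing it).
Enumerating: b3 b2 c2 c1 b1 a1 | b3 a3 a2 b2 b1 a1 | b3 c3 c2 c1 b1 a1 | b3 c3 c2 b2 b1 a1 | b3 c3 c2 b2 a2 a1.
That gives 5 routes.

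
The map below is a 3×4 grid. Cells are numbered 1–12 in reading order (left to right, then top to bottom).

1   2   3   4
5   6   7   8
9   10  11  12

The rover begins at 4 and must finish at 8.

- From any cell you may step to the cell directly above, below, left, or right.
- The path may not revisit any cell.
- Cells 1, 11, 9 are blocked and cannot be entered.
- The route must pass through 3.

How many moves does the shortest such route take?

Any route passes through 3 somewhere between 4 and 8. Summing Manhattan distances along the two legs (4 → 3 → 8) gives a lower bound of 1 + 2 = 3 moves.
A route of 3 moves achieves this: 4 → 3 → 7 → 8.
Since 3 matches the lower bound, it is optimal.

3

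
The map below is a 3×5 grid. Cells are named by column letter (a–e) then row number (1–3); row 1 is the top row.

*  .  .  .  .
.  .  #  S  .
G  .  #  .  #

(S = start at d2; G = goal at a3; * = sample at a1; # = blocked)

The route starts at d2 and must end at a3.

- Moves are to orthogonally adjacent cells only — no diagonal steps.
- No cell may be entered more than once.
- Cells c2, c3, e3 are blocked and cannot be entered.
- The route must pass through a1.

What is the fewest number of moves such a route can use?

6

Any route passes through a1 somewhere between d2 and a3. Summing Manhattan distances along the two legs (d2 → a1 → a3) gives a lower bound of 4 + 2 = 6 moves.
A route of 6 moves achieves this: d2 → d1 → c1 → b1 → a1 → a2 → a3.
Since 6 matches the lower bound, it is optimal.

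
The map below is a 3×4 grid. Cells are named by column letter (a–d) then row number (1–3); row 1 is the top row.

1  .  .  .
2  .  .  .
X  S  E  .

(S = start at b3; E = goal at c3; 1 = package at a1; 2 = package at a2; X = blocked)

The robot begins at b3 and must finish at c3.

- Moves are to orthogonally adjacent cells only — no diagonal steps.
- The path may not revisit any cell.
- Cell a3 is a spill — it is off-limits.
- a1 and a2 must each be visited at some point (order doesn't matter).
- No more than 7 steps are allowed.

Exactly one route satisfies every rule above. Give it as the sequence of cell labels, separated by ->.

Any route must reach a1 and a2 and still end at c3 within 7 moves, so the order of the required stops is forced.
Route from b3: up to b2, left to a2, up to a1, 2× right (reaching c1), 2× down (reaching c3) — 7 moves in all.
Check: all required cells visited; 7 ≤ 7 moves.

b3 -> b2 -> a2 -> a1 -> b1 -> c1 -> c2 -> c3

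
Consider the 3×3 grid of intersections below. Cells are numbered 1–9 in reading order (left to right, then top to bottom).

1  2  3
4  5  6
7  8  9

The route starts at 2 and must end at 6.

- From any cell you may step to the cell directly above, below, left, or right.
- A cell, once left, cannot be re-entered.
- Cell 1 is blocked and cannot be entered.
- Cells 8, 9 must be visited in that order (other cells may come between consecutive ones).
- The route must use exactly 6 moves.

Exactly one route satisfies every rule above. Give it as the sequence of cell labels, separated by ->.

2 -> 5 -> 4 -> 7 -> 8 -> 9 -> 6

The waypoints must appear in the order 8, 9, with no cell reused.
Route from 2: down 1 to 5, left 1 to 4, down 1 to 7, right 2 to 9, up 1 to 6 — 6 moves in all.
Check: order respected (8 at step 4, 9 at step 5); 6 moves as required.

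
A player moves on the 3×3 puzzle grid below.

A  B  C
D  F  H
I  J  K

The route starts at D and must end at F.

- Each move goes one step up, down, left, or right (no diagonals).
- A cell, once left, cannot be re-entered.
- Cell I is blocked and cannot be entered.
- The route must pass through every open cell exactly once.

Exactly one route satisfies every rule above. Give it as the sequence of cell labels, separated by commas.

Need to visit all 8 open cells exactly once, starting at D and ending at F.
Cell A has only two open neighbours (D and B), so the path must pass straight through it: one of those is the cell it's entered from and the other is where it exits.
Route from D: up 1 to A, right 2 to C, down 2 to K, left 1 to J, up 1 to F — 7 moves in all.
Check: all 8 open cells covered.

D, A, B, C, H, K, J, F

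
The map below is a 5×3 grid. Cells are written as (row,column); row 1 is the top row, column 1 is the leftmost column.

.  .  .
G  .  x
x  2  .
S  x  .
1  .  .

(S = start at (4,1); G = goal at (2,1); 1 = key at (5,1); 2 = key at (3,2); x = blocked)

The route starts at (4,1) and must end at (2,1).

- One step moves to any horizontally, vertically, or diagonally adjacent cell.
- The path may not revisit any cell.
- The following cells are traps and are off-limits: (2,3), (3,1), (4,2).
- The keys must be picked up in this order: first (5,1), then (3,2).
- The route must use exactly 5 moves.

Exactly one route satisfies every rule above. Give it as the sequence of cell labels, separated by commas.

The waypoints must appear in the order (5,1), (3,2), with no cell reused.
Route from (4,1): down to (5,1), right to (5,2), up-right to (4,3), 2× up-left (reaching (2,1)) — 5 moves in all.
Check: order respected (1 at step 1, 2 at step 4); 5 moves as required.

(4,1), (5,1), (5,2), (4,3), (3,2), (2,1)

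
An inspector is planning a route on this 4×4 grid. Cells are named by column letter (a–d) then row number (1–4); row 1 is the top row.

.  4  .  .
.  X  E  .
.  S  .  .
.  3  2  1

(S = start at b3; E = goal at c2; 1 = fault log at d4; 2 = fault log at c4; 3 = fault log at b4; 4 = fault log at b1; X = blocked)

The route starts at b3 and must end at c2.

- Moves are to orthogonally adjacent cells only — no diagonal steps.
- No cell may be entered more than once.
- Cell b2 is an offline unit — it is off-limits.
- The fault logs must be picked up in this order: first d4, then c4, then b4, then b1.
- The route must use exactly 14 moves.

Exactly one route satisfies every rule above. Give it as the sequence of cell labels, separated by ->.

b3 -> c3 -> d3 -> d4 -> c4 -> b4 -> a4 -> a3 -> a2 -> a1 -> b1 -> c1 -> d1 -> d2 -> c2

The waypoints must appear in the order d4, c4, b4, b1, with no cell reused.
Route from b3: right 2 to d3, down 1 to d4, left 3 to a4, up 3 to a1, right 3 to d1, down 1 to d2, left 1 to c2 — 14 moves in all.
Check: order respected (1 at step 3, 2 at step 4, 3 at step 5, 4 at step 10); 14 moves as required.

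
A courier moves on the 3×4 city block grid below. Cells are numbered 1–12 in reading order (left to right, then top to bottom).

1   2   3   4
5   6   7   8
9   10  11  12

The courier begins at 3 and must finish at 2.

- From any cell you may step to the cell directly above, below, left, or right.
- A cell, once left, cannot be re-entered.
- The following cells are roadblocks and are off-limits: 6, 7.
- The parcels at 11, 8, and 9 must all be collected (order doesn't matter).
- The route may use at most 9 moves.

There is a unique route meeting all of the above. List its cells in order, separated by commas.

3, 4, 8, 12, 11, 10, 9, 5, 1, 2

The 9-move cap with required stops at 11, 8, 9 leaves no slack for detours.
Route from 3: right 1 to 4, down 2 to 12, left 3 to 9, up 2 to 1, right 1 to 2 — 9 moves in all.
Check: all required cells visited; 9 ≤ 9 moves.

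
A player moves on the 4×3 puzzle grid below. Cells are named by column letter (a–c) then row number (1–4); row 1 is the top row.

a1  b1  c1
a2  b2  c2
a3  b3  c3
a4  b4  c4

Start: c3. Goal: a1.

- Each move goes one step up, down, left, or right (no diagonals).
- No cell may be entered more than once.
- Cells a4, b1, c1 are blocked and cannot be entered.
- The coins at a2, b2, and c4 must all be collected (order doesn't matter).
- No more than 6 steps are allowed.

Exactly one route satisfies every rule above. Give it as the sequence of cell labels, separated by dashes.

Any route must reach a2, b2, and c4 and still end at a1 within 6 moves, so the order of the required stops is forced.
Route from c3: down to c4, left to b4, 2× up (reaching b2), left to a2, up to a1 — 6 moves in all.
Check: all required cells visited; 6 ≤ 6 moves.

c3 - c4 - b4 - b3 - b2 - a2 - a1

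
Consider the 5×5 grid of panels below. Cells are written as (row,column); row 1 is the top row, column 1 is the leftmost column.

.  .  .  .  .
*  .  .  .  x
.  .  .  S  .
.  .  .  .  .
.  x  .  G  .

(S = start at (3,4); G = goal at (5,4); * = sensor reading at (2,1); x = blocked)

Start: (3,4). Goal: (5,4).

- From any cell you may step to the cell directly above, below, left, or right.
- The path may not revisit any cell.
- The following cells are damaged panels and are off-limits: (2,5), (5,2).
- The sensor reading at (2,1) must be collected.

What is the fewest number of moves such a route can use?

Any route passes through (2,1) somewhere between (3,4) and (5,4). Summing Manhattan distances along the two legs ((3,4) → (2,1) → (5,4)) gives a lower bound of 4 + 6 = 10 moves.
A route of 10 moves achieves this: (3,4) → (2,4) → (2,3) → (2,2) → (2,1) → (3,1) → (4,1) → (4,2) → (4,3) → (5,3) → (5,4).
Since 10 matches the lower bound, it is optimal.

10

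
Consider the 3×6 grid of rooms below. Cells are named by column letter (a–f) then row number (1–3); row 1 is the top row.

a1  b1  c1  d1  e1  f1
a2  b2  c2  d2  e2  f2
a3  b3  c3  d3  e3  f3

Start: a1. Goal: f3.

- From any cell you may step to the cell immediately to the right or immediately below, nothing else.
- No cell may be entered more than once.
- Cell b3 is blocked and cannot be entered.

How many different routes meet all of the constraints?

18

A right/down-only route from a1 to f3 makes exactly 2 down-moves and 5 right-moves in some order.
With no other constraints that would be C(7,2) = 21 routes.
Subtract routes through each blocked cell (inclusion–exclusion for overlaps): − through b3: 3 → 18.
That gives 18 routes.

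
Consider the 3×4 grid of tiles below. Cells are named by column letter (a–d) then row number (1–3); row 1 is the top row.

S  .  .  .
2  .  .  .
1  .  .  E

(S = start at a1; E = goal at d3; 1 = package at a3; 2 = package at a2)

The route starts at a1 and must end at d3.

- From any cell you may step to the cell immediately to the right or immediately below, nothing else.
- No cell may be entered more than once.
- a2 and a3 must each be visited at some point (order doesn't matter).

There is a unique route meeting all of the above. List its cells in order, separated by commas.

Moves only go right or down, so the column and row indices never decrease.
Route from a1: 2× down (reaching a3), 3× right (reaching d3) — 5 moves in all.
Check: all required cells visited.

a1, a2, a3, b3, c3, d3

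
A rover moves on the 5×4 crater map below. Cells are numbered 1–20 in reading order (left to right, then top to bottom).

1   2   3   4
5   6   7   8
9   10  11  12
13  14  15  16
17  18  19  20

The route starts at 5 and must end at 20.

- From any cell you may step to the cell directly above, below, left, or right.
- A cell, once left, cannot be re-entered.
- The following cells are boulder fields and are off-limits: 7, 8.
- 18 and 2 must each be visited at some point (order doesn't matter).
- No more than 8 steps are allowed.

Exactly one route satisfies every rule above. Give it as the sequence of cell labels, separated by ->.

5 -> 1 -> 2 -> 6 -> 10 -> 14 -> 18 -> 19 -> 20

The budget equals the shortest possible length, so every move has to be on a shortest route through the required cells.
Route from 5: up to 1, right to 2, 4× down (reaching 18), 2× right (reaching 20) — 8 moves in all.
Check: all required cells visited; 8 ≤ 8 moves.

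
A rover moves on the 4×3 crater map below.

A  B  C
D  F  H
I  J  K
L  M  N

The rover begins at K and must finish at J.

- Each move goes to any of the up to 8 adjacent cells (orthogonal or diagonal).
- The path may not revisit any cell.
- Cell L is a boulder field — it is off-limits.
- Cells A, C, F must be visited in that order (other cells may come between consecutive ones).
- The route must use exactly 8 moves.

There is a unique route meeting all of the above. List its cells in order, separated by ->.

K -> M -> I -> D -> A -> B -> C -> F -> J

The waypoints must appear in the order A, C, F, with no cell reused.
Route from K: down-left 1 to M, up-left 1 to I, up 2 to A, right 2 to C, down-left 1 to F, down 1 to J — 8 moves in all.
Check: order respected (A at step 4, C at step 6, F at step 7); 8 moves as required.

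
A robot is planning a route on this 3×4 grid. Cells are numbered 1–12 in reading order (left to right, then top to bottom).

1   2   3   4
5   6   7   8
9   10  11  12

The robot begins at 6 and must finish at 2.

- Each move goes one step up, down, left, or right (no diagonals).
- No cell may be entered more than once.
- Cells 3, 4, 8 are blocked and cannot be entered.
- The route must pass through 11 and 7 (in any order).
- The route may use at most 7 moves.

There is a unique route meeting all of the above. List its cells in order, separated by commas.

6, 7, 11, 10, 9, 5, 1, 2

Any route must reach 11 and 7 and still end at 2 within 7 moves, so the order of the required stops is forced.
Route from 6: right to 7, down to 11, 2× left (reaching 9), 2× up (reaching 1), right to 2 — 7 moves in all.
Check: all required cells visited; 7 ≤ 7 moves.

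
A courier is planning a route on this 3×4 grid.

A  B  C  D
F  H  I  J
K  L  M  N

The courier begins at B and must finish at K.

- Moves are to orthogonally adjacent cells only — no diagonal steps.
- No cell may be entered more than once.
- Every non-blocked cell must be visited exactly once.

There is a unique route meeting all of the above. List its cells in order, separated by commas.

Need to visit all 12 open cells exactly once, starting at B and ending at K.
Cell A has only two open neighbours (F and B), so the path must pass straight through it: one of those is the cell it's entered from and the other is where it exits.
Route from B: left to A, down to F, 2× right (reaching I), up to C, right to D, 2× down (reaching N), 3× left (reaching K) — 11 moves in all.
Check: all 12 open cells covered.

B, A, F, H, I, C, D, J, N, M, L, K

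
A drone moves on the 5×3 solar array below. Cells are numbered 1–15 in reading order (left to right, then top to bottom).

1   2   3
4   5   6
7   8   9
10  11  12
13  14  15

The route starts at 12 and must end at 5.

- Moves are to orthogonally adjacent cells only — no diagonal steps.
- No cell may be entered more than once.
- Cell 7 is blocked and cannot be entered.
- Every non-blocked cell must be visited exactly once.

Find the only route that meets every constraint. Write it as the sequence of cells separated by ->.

12 -> 15 -> 14 -> 13 -> 10 -> 11 -> 8 -> 9 -> 6 -> 3 -> 2 -> 1 -> 4 -> 5

Need to visit all 14 open cells exactly once, starting at 12 and ending at 5.
Cell 15 has only two open neighbours (12 and 14), so the path must pass straight through it: one of those is the cell it's entered from and the other is where it exits.
Route from 12: down to 15, 2× left (reaching 13), up to 10, right to 11, up to 8, right to 9, 2× up (reaching 3), 2× left (reaching 1), down to 4, right to 5 — 13 moves in all.
Check: all 14 open cells covered.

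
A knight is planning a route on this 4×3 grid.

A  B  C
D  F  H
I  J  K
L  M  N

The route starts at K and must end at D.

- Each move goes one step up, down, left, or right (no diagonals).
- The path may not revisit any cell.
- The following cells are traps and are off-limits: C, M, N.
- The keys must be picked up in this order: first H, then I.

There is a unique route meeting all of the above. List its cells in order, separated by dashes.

K - H - F - J - I - D

The waypoints must appear in the order H, I, with no cell reused.
Route from K: up to H, left to F, down to J, left to I, up to D — 5 moves in all.
Check: order respected (H at step 1, I at step 4).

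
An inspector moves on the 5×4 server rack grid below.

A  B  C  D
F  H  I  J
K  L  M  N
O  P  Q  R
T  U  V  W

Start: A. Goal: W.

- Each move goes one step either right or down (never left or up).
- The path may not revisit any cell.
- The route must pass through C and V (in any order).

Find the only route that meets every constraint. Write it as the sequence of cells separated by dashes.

A - B - C - I - M - Q - V - W

Moves only go right or down, so the column and row indices never decrease.
Route from A: right 2 to C, down 4 to V, right 1 to W — 7 moves in all.
Check: all required cells visited.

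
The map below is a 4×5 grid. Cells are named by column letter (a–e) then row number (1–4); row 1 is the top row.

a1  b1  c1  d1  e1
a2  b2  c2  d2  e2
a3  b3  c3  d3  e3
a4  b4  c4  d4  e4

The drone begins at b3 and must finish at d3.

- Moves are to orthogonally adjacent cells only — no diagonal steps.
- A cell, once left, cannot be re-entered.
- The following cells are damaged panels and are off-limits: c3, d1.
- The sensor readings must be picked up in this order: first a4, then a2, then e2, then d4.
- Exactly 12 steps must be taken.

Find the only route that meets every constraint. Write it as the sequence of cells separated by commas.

b3, b4, a4, a3, a2, b2, c2, d2, e2, e3, e4, d4, d3

The waypoints must appear in the order a4, a2, e2, d4, with no cell reused.
Route from b3: down 1 to b4, left 1 to a4, up 2 to a2, right 4 to e2, down 2 to e4, left 1 to d4, up 1 to d3 — 12 moves in all.
Check: order respected (a4 at step 2, a2 at step 4, e2 at step 8, d4 at step 11); 12 moves as required.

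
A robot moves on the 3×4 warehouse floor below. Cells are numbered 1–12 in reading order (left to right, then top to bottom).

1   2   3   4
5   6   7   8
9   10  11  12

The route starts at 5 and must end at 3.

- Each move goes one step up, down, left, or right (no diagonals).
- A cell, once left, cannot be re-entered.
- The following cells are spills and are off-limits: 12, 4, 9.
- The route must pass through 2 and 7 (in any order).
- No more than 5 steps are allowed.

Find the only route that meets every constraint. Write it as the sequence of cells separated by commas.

5, 1, 2, 6, 7, 3

Any route must reach 2 and 7 and still end at 3 within 5 moves, so the order of the required stops is forced.
Route from 5: up 1 to 1, right 1 to 2, down 1 to 6, right 1 to 7, up 1 to 3 — 5 moves in all.
Check: all required cells visited; 5 ≤ 5 moves.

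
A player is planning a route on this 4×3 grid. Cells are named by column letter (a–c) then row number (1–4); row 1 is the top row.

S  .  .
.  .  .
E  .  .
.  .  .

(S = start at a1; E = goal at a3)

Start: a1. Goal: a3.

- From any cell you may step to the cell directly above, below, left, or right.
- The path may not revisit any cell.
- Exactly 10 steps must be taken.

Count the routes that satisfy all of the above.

Need simple routes of exactly 10 moves from a1 to a3 (Manhattan distance 2, so 4 moves are spent on a detour and 4 undoing it).
Enumerating: a1 a2 b2 b1 c1 c2 c3 c4 b4 b3 a3 | a1 a2 b2 b1 c1 c2 c3 c4 b4 a4 a3 | a1 a2 b2 b1 c1 c2 c3 b3 b4 a4 a3 | a1 b1 c1 c2 c3 c4 b4 b3 b2 a2 a3 | a1 b1 c1 c2 b2 b3 c3 c4 b4 a4 a3.
That gives 5 routes.

5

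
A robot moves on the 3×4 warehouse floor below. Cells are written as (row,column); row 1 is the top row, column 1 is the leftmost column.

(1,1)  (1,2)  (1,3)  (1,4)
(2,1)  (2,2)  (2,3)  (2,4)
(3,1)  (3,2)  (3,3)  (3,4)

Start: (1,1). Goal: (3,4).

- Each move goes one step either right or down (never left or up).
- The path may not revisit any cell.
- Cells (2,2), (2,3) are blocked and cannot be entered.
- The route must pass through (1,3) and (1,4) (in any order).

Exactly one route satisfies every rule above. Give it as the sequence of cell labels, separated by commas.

Moves only go right or down, so the column and row indices never decrease.
Route from (1,1): 3× right (reaching (1,4)), 2× down (reaching (3,4)) — 5 moves in all.
Check: all required cells visited.

(1,1), (1,2), (1,3), (1,4), (2,4), (3,4)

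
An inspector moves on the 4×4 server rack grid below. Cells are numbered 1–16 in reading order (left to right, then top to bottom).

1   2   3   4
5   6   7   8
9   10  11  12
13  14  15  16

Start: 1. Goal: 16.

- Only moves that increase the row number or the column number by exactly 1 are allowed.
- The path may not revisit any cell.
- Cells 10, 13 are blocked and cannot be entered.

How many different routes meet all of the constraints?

A right/down-only route from 1 to 16 makes exactly 3 down-moves and 3 right-moves in some order.
With no other constraints that would be C(6,3) = 20 routes.
Subtract routes through each blocked cell (inclusion–exclusion for overlaps): − through 10: 9 − through 13: 1 → 10.
That gives 10 routes.

10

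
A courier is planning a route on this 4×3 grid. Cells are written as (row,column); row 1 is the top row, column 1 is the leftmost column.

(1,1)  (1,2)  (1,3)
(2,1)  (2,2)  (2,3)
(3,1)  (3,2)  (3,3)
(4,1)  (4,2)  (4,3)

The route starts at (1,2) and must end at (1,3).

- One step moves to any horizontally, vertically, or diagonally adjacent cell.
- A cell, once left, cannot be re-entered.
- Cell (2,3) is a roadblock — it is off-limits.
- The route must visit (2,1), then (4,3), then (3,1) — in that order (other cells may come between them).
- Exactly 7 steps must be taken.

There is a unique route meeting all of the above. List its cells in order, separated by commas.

The waypoints must appear in the order (2,1), (4,3), (3,1), with no cell reused.
Route from (1,2): down-left 1 to (2,1), down-right 2 to (4,3), left 1 to (4,2), up-left 1 to (3,1), up-right 2 to (1,3) — 7 moves in all.
Check: order respected ((2,1) at step 1, (4,3) at step 3, (3,1) at step 5); 7 moves as required.

(1,2), (2,1), (3,2), (4,3), (4,2), (3,1), (2,2), (1,3)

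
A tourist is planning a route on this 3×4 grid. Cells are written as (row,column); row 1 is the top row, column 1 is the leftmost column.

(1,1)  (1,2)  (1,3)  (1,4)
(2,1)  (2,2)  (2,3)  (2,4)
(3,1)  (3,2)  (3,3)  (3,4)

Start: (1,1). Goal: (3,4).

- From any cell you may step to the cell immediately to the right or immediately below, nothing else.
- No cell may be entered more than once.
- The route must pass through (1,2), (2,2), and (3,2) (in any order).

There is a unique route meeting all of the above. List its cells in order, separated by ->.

Moves only go right or down, so the column and row indices never decrease.
Route from (1,1): right to (1,2), 2× down (reaching (3,2)), 2× right (reaching (3,4)) — 5 moves in all.
Check: all required cells visited.

(1,1) -> (1,2) -> (2,2) -> (3,2) -> (3,3) -> (3,4)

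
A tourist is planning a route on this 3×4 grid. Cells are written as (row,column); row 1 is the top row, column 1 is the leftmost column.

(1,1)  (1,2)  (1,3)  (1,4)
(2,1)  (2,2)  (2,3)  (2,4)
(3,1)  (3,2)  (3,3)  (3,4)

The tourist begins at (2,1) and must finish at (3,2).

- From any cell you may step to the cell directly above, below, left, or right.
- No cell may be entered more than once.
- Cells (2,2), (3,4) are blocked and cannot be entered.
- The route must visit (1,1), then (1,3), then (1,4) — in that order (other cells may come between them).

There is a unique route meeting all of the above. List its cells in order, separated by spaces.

The waypoints must appear in the order (1,1), (1,3), (1,4), with no cell reused.
Route from (2,1): up to (1,1), 3× right (reaching (1,4)), down to (2,4), left to (2,3), down to (3,3), left to (3,2) — 8 moves in all.
Check: order respected ((1,1) at step 1, (1,3) at step 3, (1,4) at step 4).

(2,1) (1,1) (1,2) (1,3) (1,4) (2,4) (2,3) (3,3) (3,2)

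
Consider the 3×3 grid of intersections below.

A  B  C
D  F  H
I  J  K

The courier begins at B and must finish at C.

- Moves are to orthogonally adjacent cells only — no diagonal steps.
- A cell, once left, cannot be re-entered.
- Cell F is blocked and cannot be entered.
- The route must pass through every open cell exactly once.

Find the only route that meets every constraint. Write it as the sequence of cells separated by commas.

B, A, D, I, J, K, H, C

Need to visit all 8 open cells exactly once, starting at B and ending at C.
Cell K has only two open neighbours (H and J), so the path must pass straight through it: one of those is the cell it's entered from and the other is where it exits.
Route from B: left to A, 2× down (reaching I), 2× right (reaching K), 2× up (reaching C) — 7 moves in all.
Check: all 8 open cells covered.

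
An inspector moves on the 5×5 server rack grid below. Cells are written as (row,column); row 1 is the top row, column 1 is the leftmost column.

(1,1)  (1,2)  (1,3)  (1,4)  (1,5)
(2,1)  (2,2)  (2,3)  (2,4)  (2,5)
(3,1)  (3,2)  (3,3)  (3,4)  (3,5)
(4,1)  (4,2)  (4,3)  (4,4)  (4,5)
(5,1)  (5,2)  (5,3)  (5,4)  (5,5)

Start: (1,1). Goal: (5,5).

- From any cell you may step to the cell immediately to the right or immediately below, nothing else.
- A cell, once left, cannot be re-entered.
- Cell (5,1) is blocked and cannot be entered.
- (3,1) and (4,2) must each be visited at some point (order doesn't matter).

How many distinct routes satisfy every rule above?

8

A right/down-only route from (1,1) to (5,5) makes exactly 4 down-moves and 4 right-moves in some order.
With no other constraints that would be C(8,4) = 70 routes.
A monotone route can only reach the required cells in the order (3,1), (4,2), so split there and multiply the segment counts (each segment already excludes blocked cells): (1,1)→(3,1): 1; (3,1)→(4,2): 2; (4,2)→(5,5): 4; product = 8.
That gives 8 routes.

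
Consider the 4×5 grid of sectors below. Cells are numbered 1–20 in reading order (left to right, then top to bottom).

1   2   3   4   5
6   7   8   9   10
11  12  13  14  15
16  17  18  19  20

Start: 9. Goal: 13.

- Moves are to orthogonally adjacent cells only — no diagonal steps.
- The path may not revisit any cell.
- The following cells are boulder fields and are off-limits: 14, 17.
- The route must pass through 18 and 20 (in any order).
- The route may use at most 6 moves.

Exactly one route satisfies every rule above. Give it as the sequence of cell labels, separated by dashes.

Any route must reach 18 and 20 and still end at 13 within 6 moves, so the order of the required stops is forced.
Route from 9: right 1 to 10, down 2 to 20, left 2 to 18, up 1 to 13 — 6 moves in all.
Check: all required cells visited; 6 ≤ 6 moves.

9 - 10 - 15 - 20 - 19 - 18 - 13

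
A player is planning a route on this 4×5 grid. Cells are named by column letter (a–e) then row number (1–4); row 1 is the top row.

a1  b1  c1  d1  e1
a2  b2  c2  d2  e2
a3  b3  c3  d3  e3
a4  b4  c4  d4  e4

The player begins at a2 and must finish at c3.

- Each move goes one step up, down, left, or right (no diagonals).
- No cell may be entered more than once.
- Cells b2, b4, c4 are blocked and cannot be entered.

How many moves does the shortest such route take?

The Manhattan distance from a2 to c3 is |2−3| + |1−3| = 3, so at least 3 moves are needed.
A route of 3 moves achieves this: a2 → a3 → b3 → c3.
Since 3 matches the lower bound, it is optimal.

3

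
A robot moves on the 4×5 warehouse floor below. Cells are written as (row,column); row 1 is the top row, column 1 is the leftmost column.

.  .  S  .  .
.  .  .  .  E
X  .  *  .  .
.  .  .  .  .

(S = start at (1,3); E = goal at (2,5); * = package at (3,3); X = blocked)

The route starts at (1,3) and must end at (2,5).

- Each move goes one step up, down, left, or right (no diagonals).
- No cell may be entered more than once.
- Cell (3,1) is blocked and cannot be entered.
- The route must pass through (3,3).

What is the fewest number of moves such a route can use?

Any route passes through (3,3) somewhere between (1,3) and (2,5). Summing Manhattan distances along the two legs ((1,3) → (3,3) → (2,5)) gives a lower bound of 2 + 3 = 5 moves.
A route of 5 moves achieves this: (1,3) → (2,3) → (3,3) → (3,4) → (2,4) → (2,5).
Since 5 matches the lower bound, it is optimal.

5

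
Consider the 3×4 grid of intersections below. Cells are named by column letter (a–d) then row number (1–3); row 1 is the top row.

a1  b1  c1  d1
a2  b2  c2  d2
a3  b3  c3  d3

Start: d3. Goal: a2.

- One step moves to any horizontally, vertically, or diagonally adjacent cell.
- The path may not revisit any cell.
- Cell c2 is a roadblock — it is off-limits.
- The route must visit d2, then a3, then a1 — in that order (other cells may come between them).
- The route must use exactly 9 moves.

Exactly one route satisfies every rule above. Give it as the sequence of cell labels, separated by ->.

d3 -> d2 -> c3 -> b3 -> a3 -> b2 -> c1 -> b1 -> a1 -> a2

The waypoints must appear in the order d2, a3, a1, with no cell reused.
Route from d3: up 1 to d2, down-left 1 to c3, left 2 to a3, up-right 2 to c1, left 2 to a1, down 1 to a2 — 9 moves in all.
Check: order respected (d2 at step 1, a3 at step 4, a1 at step 8); 9 moves as required.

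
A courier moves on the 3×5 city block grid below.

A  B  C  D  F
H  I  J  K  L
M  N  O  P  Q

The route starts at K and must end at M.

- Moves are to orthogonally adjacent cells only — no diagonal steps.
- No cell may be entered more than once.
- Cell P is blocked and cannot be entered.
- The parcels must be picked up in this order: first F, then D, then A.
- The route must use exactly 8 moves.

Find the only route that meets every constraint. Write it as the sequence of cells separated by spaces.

The waypoints must appear in the order F, D, A, with no cell reused.
Route from K: right to L, up to F, 4× left (reaching A), 2× down (reaching M) — 8 moves in all.
Check: order respected (F at step 2, D at step 3, A at step 6); 8 moves as required.

K L F D C B A H M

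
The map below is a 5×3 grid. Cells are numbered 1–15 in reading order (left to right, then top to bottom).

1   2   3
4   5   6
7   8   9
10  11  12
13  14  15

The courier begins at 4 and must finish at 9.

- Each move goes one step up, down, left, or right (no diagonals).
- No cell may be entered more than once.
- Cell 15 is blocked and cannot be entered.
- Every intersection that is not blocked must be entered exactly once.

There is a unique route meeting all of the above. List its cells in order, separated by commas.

4, 1, 2, 3, 6, 5, 8, 7, 10, 13, 14, 11, 12, 9

Need to visit all 14 open cells exactly once, starting at 4 and ending at 9.
Route from 4: up to 1, 2× right (reaching 3), down to 6, left to 5, down to 8, left to 7, 2× down (reaching 13), right to 14, up to 11, right to 12, up to 9 — 13 moves in all.
Check: all 14 open cells covered.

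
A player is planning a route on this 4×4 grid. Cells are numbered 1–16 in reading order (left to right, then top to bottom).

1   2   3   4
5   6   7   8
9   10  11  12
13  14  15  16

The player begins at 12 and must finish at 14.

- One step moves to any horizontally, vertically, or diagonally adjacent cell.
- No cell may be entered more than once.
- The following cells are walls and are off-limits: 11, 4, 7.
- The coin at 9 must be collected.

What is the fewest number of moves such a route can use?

Any route passes through 9 somewhere between 12 and 14. Summing Chebyshev distances along the two legs (12 → 9 → 14) gives a lower bound of 3 + 1 = 4 moves.
A route of 4 moves achieves this: 12 → 15 → 10 → 9 → 14.
Since 4 matches the lower bound, it is optimal.

4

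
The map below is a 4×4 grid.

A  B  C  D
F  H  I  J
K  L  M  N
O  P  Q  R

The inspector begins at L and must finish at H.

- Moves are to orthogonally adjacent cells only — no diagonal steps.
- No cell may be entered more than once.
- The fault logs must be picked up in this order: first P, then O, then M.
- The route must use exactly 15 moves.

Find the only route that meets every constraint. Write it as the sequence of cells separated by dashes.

L - P - O - K - F - A - B - C - D - J - N - R - Q - M - I - H

The waypoints must appear in the order P, O, M, with no cell reused.
Route from L: down 1 to P, left 1 to O, up 3 to A, right 3 to D, down 3 to R, left 1 to Q, up 2 to I, left 1 to H — 15 moves in all.
Check: order respected (P at step 1, O at step 2, M at step 13); 15 moves as required.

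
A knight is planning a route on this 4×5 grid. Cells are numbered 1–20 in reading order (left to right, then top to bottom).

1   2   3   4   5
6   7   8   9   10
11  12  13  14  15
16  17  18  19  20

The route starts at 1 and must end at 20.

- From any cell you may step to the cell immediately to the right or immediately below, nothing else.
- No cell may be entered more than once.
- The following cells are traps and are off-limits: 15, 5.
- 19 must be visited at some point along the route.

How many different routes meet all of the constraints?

A right/down-only route from 1 to 20 makes exactly 3 down-moves and 4 right-moves in some order.
With no other constraints that would be C(7,3) = 35 routes.
Split at 19 and multiply the segment counts (each segment already excludes blocked cells): 1→19: 20; 19→20: 1; product = 20.
That gives 20 routes.

20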